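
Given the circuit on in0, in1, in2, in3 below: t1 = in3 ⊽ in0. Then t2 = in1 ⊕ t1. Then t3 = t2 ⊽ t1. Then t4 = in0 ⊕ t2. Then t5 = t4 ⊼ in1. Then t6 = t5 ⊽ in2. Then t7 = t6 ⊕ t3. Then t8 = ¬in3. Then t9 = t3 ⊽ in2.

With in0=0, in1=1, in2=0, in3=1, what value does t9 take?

1

t1 = 1 ⊽ 0 = 0
t2 = 1 ⊕ 0 = 1
t3 = 1 ⊽ 0 = 0
t9 = 0 ⊽ 0 = 1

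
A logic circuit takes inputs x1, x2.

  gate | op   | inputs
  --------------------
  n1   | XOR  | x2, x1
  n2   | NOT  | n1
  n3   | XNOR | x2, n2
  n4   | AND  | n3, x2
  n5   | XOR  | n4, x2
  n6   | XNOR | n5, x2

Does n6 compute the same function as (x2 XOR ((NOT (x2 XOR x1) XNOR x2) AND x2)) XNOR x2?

Yes

n1 = x2 XOR x1
n2 = NOT n1 = NOT (x2 XOR x1)
n3 = x2 XNOR n2 = x2 XNOR NOT (x2 XOR x1)
n4 = n3 AND x2 = (x2 XNOR NOT (x2 XOR x1)) AND x2
n5 = n4 XOR x2 = ((x2 XNOR NOT (x2 XOR x1)) AND x2) XOR x2
n6 = n5 XNOR x2 = (((x2 XNOR NOT (x2 XOR x1)) AND x2) XOR x2) XNOR x2
At x1=1, x2=1: circuit gives 0, formula gives 0.
At x1=0, x2=0: circuit gives 1, formula gives 1.
Agrees on all 4 inputs.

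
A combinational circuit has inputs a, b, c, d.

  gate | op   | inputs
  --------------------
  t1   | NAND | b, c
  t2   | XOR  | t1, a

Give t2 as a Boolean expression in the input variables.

t1 = b NAND c
t2 = t1 XOR a = (b NAND c) XOR a

(b NAND c) XOR a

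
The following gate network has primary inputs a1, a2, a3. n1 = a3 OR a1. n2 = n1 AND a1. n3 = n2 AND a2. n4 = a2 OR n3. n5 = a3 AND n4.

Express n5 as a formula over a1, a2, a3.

a3 AND (a2 OR (((a3 OR a1) AND a1) AND a2))

n1 = a3 OR a1
n2 = n1 AND a1 = (a3 OR a1) AND a1
n3 = n2 AND a2 = ((a3 OR a1) AND a1) AND a2
n4 = a2 OR n3 = a2 OR (((a3 OR a1) AND a1) AND a2)
n5 = a3 AND n4 = a3 AND (a2 OR (((a3 OR a1) AND a1) AND a2))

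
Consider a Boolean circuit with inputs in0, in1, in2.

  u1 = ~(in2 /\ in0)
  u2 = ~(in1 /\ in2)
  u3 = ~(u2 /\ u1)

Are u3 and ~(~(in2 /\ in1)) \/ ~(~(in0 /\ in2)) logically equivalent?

Yes

u1 = ~(in2 /\ in0)
u2 = ~(in1 /\ in2)
u3 = ~(u2 /\ u1) = ~((~(in1 /\ in2)) /\ (~(in2 /\ in0)))
At in0=0, in1=0, in2=0: circuit gives 0, formula gives 0.
At in0=0, in1=1, in2=1: circuit gives 1, formula gives 1.
Agrees on all 8 inputs.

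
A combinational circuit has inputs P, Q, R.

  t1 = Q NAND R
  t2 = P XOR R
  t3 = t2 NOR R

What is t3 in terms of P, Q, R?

(P XOR R) NOR R

t2 = P XOR R
t3 = t2 NOR R = (P XOR R) NOR R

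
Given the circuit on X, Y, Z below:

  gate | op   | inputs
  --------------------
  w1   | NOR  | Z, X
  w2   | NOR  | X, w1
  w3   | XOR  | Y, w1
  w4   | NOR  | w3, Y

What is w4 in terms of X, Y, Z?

w1 = Z NOR X
w3 = Y XOR w1 = Y XOR (Z NOR X)
w4 = w3 NOR Y = (Y XOR (Z NOR X)) NOR Y

(Y XOR (Z NOR X)) NOR Y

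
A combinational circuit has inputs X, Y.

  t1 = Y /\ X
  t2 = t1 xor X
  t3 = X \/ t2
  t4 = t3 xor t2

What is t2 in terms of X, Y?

t1 = Y /\ X
t2 = t1 xor X = (Y /\ X) xor X

(Y /\ X) xor X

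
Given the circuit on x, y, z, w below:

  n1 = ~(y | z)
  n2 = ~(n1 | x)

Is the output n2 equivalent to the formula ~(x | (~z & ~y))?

n1 = ~(y | z)
n2 = ~(n1 | x) = ~((~(y | z)) | x)
At x=0, y=0, z=0, w=0: circuit gives 0, formula gives 0.
At x=0, y=0, z=1, w=0: circuit gives 1, formula gives 1.
Agrees on all 16 inputs.

Yes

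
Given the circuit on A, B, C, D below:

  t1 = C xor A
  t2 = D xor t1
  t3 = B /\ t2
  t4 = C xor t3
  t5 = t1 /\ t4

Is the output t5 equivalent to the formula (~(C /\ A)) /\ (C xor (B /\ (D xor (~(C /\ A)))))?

No

t1 = C xor A
t2 = D xor t1 = D xor (C xor A)
t3 = B /\ t2 = B /\ (D xor (C xor A))
t4 = C xor t3 = C xor (B /\ (D xor (C xor A)))
t5 = t1 /\ t4 = (C xor A) /\ (C xor (B /\ (D xor (C xor A))))
At A=0, B=1, C=0, D=0: circuit gives 0, formula gives 1.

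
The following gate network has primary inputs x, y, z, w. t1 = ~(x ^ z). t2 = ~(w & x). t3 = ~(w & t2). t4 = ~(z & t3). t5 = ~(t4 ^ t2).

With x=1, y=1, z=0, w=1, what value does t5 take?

t2 = ~(1 & 1) = 0
t3 = ~(1 & 0) = 1
t4 = ~(0 & 1) = 1
t5 = ~(1 ^ 0) = 0

0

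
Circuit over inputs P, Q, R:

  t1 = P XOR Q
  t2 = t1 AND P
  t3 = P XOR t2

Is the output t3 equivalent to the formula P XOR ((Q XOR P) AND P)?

Yes

t1 = P XOR Q
t2 = t1 AND P = (P XOR Q) AND P
t3 = P XOR t2 = P XOR ((P XOR Q) AND P)
At P=0, Q=0, R=0: circuit gives 0, formula gives 0.
At P=1, Q=1, R=0: circuit gives 1, formula gives 1.
Agrees on all 8 inputs.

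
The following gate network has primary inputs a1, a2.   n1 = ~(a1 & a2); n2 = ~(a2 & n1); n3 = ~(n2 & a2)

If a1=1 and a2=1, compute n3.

n1 = ~(1 & 1) = 0
n2 = ~(1 & 0) = 1
n3 = ~(1 & 1) = 0

0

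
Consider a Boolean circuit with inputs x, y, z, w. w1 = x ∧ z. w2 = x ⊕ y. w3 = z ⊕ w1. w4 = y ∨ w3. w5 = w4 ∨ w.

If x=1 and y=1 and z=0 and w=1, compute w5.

w1 = 1 ∧ 0 = 0
w3 = 0 ⊕ 0 = 0
w4 = 1 ∨ 0 = 1
w5 = 1 ∨ 1 = 1

1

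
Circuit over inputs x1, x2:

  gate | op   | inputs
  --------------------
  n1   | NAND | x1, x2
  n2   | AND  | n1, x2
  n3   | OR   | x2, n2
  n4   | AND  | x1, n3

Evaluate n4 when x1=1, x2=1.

n1 = 1 NAND 1 = 0
n2 = 0 AND 1 = 0
n3 = 1 OR 0 = 1
n4 = 1 AND 1 = 1

1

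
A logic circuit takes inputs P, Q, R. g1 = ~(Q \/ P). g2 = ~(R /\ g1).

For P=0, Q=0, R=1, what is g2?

g1 = ~(0 \/ 0) = 1
g2 = ~(1 /\ 1) = 0

0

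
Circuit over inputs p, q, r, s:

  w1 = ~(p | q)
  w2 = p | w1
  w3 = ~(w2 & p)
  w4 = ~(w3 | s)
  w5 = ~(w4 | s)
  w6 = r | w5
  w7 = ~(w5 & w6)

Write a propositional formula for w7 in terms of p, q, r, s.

~((~((~((~((p | (~(p | q))) & p)) | s)) | s)) & (r | (~((~((~((p | (~(p | q))) & p)) | s)) | s))))

w1 = ~(p | q)
w2 = p | w1 = p | (~(p | q))
w3 = ~(w2 & p) = ~((p | (~(p | q))) & p)
w4 = ~(w3 | s) = ~((~((p | (~(p | q))) & p)) | s)
w5 = ~(w4 | s) = ~((~((~((p | (~(p | q))) & p)) | s)) | s)
w6 = r | w5 = r | (~((~((~((p | (~(p | q))) & p)) | s)) | s))
w7 = ~(w5 & w6) = ~((~((~((~((p | (~(p | q))) & p)) | s)) | s)) & (r | (~((~((~((p | (~(p | q))) & p)) | s)) | s))))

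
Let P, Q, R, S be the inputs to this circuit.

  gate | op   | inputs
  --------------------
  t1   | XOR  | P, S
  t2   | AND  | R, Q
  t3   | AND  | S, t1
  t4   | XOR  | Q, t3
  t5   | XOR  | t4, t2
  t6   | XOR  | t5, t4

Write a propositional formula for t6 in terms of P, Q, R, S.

t1 = P XOR S
t2 = R AND Q
t3 = S AND t1 = S AND (P XOR S)
t4 = Q XOR t3 = Q XOR (S AND (P XOR S))
t5 = t4 XOR t2 = (Q XOR (S AND (P XOR S))) XOR (R AND Q)
t6 = t5 XOR t4 = ((Q XOR (S AND (P XOR S))) XOR (R AND Q)) XOR (Q XOR (S AND (P XOR S)))

((Q XOR (S AND (P XOR S))) XOR (R AND Q)) XOR (Q XOR (S AND (P XOR S)))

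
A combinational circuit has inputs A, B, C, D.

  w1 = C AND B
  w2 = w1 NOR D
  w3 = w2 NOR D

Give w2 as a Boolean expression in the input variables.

(C AND B) NOR D

w1 = C AND B
w2 = w1 NOR D = (C AND B) NOR D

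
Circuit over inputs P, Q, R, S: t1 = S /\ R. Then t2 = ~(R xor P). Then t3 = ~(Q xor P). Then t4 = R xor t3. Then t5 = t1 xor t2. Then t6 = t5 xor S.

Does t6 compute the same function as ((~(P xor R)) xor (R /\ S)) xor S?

Yes

t1 = S /\ R
t2 = ~(R xor P)
t5 = t1 xor t2 = (S /\ R) xor (~(R xor P))
t6 = t5 xor S = ((S /\ R) xor (~(R xor P))) xor S
At P=0, Q=0, R=0, S=1: circuit gives 0, formula gives 0.
At P=0, Q=0, R=0, S=0: circuit gives 1, formula gives 1.
Agrees on all 16 inputs.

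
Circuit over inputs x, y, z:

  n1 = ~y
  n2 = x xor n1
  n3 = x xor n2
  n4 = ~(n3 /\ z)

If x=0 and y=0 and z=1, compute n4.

n1 = ~0 = 1
n2 = 0 xor 1 = 1
n3 = 0 xor 1 = 1
n4 = ~(1 /\ 1) = 0

0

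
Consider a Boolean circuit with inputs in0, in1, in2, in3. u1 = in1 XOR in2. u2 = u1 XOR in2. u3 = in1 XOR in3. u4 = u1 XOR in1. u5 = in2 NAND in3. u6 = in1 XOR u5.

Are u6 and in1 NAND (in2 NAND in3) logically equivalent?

No

u5 = in2 NAND in3
u6 = in1 XOR u5 = in1 XOR (in2 NAND in3)
At in0=0, in1=0, in2=1, in3=1: circuit gives 0, formula gives 1.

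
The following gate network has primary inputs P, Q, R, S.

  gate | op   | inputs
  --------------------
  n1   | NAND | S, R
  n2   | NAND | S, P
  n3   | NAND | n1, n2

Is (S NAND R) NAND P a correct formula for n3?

No

n1 = S NAND R
n2 = S NAND P
n3 = n1 NAND n2 = (S NAND R) NAND (S NAND P)
At P=0, Q=0, R=0, S=0: circuit gives 0, formula gives 1.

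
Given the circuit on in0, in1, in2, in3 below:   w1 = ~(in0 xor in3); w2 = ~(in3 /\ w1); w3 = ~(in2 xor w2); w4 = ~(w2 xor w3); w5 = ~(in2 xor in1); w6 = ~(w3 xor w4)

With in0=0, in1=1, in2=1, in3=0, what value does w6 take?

w1 = ~(0 xor 0) = 1
w2 = ~(0 /\ 1) = 1
w3 = ~(1 xor 1) = 1
w4 = ~(1 xor 1) = 1
w6 = ~(1 xor 1) = 1

1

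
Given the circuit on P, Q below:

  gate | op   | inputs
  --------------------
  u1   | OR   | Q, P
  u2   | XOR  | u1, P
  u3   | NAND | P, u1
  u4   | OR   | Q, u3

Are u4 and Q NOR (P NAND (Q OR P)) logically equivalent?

u1 = Q OR P
u3 = P NAND u1 = P NAND (Q OR P)
u4 = Q OR u3 = Q OR (P NAND (Q OR P))
At P=0, Q=0: circuit gives 1, formula gives 0.

No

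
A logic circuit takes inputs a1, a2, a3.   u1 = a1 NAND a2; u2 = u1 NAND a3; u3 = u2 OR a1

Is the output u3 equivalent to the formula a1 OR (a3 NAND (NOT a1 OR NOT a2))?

u1 = a1 NAND a2
u2 = u1 NAND a3 = (a1 NAND a2) NAND a3
u3 = u2 OR a1 = ((a1 NAND a2) NAND a3) OR a1
At a1=0, a2=0, a3=1: circuit gives 0, formula gives 0.
At a1=0, a2=0, a3=0: circuit gives 1, formula gives 1.
Agrees on all 8 inputs.

Yes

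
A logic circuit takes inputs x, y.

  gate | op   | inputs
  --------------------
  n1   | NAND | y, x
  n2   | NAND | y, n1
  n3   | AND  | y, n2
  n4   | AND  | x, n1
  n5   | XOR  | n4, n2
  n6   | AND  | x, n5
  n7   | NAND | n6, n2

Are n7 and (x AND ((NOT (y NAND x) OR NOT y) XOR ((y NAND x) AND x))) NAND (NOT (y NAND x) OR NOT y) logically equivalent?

Yes

n1 = y NAND x
n2 = y NAND n1 = y NAND (y NAND x)
n4 = x AND n1 = x AND (y NAND x)
n5 = n4 XOR n2 = (x AND (y NAND x)) XOR (y NAND (y NAND x))
n6 = x AND n5 = x AND ((x AND (y NAND x)) XOR (y NAND (y NAND x)))
n7 = n6 NAND n2 = (x AND ((x AND (y NAND x)) XOR (y NAND (y NAND x)))) NAND (y NAND (y NAND x))
At x=1, y=1: circuit gives 0, formula gives 0.
At x=0, y=0: circuit gives 1, formula gives 1.
Agrees on all 4 inputs.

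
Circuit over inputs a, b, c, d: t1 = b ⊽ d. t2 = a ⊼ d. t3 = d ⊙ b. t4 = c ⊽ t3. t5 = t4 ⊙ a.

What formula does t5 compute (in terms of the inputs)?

t3 = d ⊙ b
t4 = c ⊽ t3 = c ⊽ (d ⊙ b)
t5 = t4 ⊙ a = (c ⊽ (d ⊙ b)) ⊙ a

(c ⊽ (d ⊙ b)) ⊙ a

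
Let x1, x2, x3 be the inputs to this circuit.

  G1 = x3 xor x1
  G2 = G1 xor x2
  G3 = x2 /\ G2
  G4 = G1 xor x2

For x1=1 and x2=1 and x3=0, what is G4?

G1 = 0 xor 1 = 1
G4 = 1 xor 1 = 0

0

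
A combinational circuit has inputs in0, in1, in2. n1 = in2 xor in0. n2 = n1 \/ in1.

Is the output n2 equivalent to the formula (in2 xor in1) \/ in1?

n1 = in2 xor in0
n2 = n1 \/ in1 = (in2 xor in0) \/ in1
At in0=1, in1=0, in2=0: circuit gives 1, formula gives 0.

No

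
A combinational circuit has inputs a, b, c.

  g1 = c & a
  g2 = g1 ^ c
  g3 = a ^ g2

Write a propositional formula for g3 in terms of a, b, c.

g1 = c & a
g2 = g1 ^ c = (c & a) ^ c
g3 = a ^ g2 = a ^ ((c & a) ^ c)

a ^ ((c & a) ^ c)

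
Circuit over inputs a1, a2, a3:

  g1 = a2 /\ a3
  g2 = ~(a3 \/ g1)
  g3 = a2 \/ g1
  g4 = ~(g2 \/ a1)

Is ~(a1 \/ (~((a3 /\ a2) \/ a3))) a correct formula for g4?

Yes

g1 = a2 /\ a3
g2 = ~(a3 \/ g1) = ~(a3 \/ (a2 /\ a3))
g4 = ~(g2 \/ a1) = ~((~(a3 \/ (a2 /\ a3))) \/ a1)
At a1=0, a2=0, a3=0: circuit gives 0, formula gives 0.
At a1=0, a2=0, a3=1: circuit gives 1, formula gives 1.
Agrees on all 8 inputs.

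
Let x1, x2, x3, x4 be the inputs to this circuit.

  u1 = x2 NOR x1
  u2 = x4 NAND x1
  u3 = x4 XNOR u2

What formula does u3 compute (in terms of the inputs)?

x4 XNOR (x4 NAND x1)

u2 = x4 NAND x1
u3 = x4 XNOR u2 = x4 XNOR (x4 NAND x1)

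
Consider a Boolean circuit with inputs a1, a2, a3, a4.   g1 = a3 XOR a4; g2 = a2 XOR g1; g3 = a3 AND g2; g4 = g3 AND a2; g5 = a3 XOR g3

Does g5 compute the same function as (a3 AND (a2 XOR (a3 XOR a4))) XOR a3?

g1 = a3 XOR a4
g2 = a2 XOR g1 = a2 XOR (a3 XOR a4)
g3 = a3 AND g2 = a3 AND (a2 XOR (a3 XOR a4))
g5 = a3 XOR g3 = a3 XOR (a3 AND (a2 XOR (a3 XOR a4)))
At a1=0, a2=0, a3=0, a4=0: circuit gives 0, formula gives 0.
At a1=0, a2=0, a3=1, a4=1: circuit gives 1, formula gives 1.
Agrees on all 16 inputs.

Yes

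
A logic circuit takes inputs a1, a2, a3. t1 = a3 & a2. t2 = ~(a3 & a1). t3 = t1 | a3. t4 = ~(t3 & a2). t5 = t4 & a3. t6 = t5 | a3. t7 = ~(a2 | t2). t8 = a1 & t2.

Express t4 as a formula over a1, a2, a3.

~(((a3 & a2) | a3) & a2)

t1 = a3 & a2
t3 = t1 | a3 = (a3 & a2) | a3
t4 = ~(t3 & a2) = ~(((a3 & a2) | a3) & a2)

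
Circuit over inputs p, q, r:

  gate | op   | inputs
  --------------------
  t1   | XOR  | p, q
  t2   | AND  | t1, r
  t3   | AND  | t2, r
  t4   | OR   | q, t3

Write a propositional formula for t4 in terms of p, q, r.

q OR (((p XOR q) AND r) AND r)

t1 = p XOR q
t2 = t1 AND r = (p XOR q) AND r
t3 = t2 AND r = ((p XOR q) AND r) AND r
t4 = q OR t3 = q OR (((p XOR q) AND r) AND r)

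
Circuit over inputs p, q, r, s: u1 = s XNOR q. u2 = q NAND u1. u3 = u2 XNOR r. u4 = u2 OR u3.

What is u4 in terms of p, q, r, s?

u1 = s XNOR q
u2 = q NAND u1 = q NAND (s XNOR q)
u3 = u2 XNOR r = (q NAND (s XNOR q)) XNOR r
u4 = u2 OR u3 = (q NAND (s XNOR q)) OR ((q NAND (s XNOR q)) XNOR r)

(q NAND (s XNOR q)) OR ((q NAND (s XNOR q)) XNOR r)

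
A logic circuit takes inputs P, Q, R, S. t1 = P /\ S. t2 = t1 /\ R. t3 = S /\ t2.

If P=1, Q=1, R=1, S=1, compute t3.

1

t1 = 1 /\ 1 = 1
t2 = 1 /\ 1 = 1
t3 = 1 /\ 1 = 1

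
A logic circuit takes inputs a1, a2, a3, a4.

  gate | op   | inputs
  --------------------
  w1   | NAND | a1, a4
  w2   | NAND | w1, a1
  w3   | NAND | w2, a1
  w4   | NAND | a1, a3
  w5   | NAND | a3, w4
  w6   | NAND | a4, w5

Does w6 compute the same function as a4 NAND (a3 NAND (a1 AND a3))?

w4 = a1 NAND a3
w5 = a3 NAND w4 = a3 NAND (a1 NAND a3)
w6 = a4 NAND w5 = a4 NAND (a3 NAND (a1 NAND a3))
At a1=0, a2=0, a3=1, a4=1: circuit gives 1, formula gives 0.

No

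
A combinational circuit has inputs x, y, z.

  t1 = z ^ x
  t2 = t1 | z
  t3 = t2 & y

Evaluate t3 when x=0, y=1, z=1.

1

t1 = 1 ^ 0 = 1
t2 = 1 | 1 = 1
t3 = 1 & 1 = 1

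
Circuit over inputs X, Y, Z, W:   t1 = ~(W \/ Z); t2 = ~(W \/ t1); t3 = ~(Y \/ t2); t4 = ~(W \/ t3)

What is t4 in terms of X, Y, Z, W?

~(W \/ (~(Y \/ (~(W \/ (~(W \/ Z)))))))

t1 = ~(W \/ Z)
t2 = ~(W \/ t1) = ~(W \/ (~(W \/ Z)))
t3 = ~(Y \/ t2) = ~(Y \/ (~(W \/ (~(W \/ Z)))))
t4 = ~(W \/ t3) = ~(W \/ (~(Y \/ (~(W \/ (~(W \/ Z)))))))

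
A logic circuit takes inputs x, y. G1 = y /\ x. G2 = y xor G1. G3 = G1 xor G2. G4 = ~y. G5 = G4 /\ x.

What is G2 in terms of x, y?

y xor (y /\ x)

G1 = y /\ x
G2 = y xor G1 = y xor (y /\ x)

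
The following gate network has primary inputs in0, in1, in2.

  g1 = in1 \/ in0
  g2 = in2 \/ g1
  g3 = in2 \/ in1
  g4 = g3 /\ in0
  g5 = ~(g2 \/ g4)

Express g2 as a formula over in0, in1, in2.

g1 = in1 \/ in0
g2 = in2 \/ g1 = in2 \/ (in1 \/ in0)

in2 \/ (in1 \/ in0)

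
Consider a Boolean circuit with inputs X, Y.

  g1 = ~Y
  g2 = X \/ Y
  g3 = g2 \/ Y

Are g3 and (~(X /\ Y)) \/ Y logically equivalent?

g2 = X \/ Y
g3 = g2 \/ Y = (X \/ Y) \/ Y
At X=0, Y=0: circuit gives 0, formula gives 1.

No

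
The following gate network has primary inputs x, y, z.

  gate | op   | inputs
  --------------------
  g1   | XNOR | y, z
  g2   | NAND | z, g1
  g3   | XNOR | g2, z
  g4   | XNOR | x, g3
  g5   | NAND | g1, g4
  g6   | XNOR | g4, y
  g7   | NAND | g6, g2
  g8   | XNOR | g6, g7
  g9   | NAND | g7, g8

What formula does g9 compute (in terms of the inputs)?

(((x XNOR ((z NAND (y XNOR z)) XNOR z)) XNOR y) NAND (z NAND (y XNOR z))) NAND (((x XNOR ((z NAND (y XNOR z)) XNOR z)) XNOR y) XNOR (((x XNOR ((z NAND (y XNOR z)) XNOR z)) XNOR y) NAND (z NAND (y XNOR z))))

g1 = y XNOR z
g2 = z NAND g1 = z NAND (y XNOR z)
g3 = g2 XNOR z = (z NAND (y XNOR z)) XNOR z
g4 = x XNOR g3 = x XNOR ((z NAND (y XNOR z)) XNOR z)
g6 = g4 XNOR y = (x XNOR ((z NAND (y XNOR z)) XNOR z)) XNOR y
g7 = g6 NAND g2 = ((x XNOR ((z NAND (y XNOR z)) XNOR z)) XNOR y) NAND (z NAND (y XNOR z))
g8 = g6 XNOR g7 = ((x XNOR ((z NAND (y XNOR z)) XNOR z)) XNOR y) XNOR (((x XNOR ((z NAND (y XNOR z)) XNOR z)) XNOR y) NAND (z NAND (y XNOR z)))
g9 = g7 NAND g8 = (((x XNOR ((z NAND (y XNOR z)) XNOR z)) XNOR y) NAND (z NAND (y XNOR z))) NAND (((x XNOR ((z NAND (y XNOR z)) XNOR z)) XNOR y) XNOR (((x XNOR ((z NAND (y XNOR z)) XNOR z)) XNOR y) NAND (z NAND (y XNOR z))))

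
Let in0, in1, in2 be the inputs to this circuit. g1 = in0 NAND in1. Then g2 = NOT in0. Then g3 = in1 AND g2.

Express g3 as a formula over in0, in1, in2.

g2 = NOT in0
g3 = in1 AND g2 = in1 AND NOT in0

in1 AND NOT in0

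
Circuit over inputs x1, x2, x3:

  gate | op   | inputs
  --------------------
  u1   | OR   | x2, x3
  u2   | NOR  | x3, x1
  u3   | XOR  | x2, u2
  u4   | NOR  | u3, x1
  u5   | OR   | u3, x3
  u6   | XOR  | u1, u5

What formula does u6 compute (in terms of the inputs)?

u1 = x2 OR x3
u2 = x3 NOR x1
u3 = x2 XOR u2 = x2 XOR (x3 NOR x1)
u5 = u3 OR x3 = (x2 XOR (x3 NOR x1)) OR x3
u6 = u1 XOR u5 = (x2 OR x3) XOR ((x2 XOR (x3 NOR x1)) OR x3)

(x2 OR x3) XOR ((x2 XOR (x3 NOR x1)) OR x3)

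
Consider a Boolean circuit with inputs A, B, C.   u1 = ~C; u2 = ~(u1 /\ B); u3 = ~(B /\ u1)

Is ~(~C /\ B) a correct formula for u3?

Yes

u1 = ~C
u3 = ~(B /\ u1) = ~(B /\ ~C)
At A=0, B=1, C=0: circuit gives 0, formula gives 0.
At A=0, B=0, C=0: circuit gives 1, formula gives 1.
Agrees on all 8 inputs.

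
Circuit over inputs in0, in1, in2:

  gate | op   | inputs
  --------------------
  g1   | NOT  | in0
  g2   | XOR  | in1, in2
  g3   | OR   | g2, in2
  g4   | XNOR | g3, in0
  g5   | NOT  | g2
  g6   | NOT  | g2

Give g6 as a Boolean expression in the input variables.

NOT (in1 XOR in2)

g2 = in1 XOR in2
g6 = NOT g2 = NOT (in1 XOR in2)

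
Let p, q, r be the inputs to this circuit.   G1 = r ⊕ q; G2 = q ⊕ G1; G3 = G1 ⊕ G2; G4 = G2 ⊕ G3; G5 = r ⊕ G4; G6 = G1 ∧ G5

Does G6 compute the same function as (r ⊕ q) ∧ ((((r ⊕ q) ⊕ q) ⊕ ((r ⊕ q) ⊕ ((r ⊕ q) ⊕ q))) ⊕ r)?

G1 = r ⊕ q
G2 = q ⊕ G1 = q ⊕ (r ⊕ q)
G3 = G1 ⊕ G2 = (r ⊕ q) ⊕ (q ⊕ (r ⊕ q))
G4 = G2 ⊕ G3 = (q ⊕ (r ⊕ q)) ⊕ ((r ⊕ q) ⊕ (q ⊕ (r ⊕ q)))
G5 = r ⊕ G4 = r ⊕ ((q ⊕ (r ⊕ q)) ⊕ ((r ⊕ q) ⊕ (q ⊕ (r ⊕ q))))
G6 = G1 ∧ G5 = (r ⊕ q) ∧ (r ⊕ ((q ⊕ (r ⊕ q)) ⊕ ((r ⊕ q) ⊕ (q ⊕ (r ⊕ q)))))
At p=0, q=0, r=0: circuit gives 0, formula gives 0.
At p=0, q=1, r=0: circuit gives 1, formula gives 1.
Agrees on all 8 inputs.

Yes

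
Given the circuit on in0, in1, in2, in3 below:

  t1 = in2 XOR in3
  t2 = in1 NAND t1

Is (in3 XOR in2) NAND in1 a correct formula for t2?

t1 = in2 XOR in3
t2 = in1 NAND t1 = in1 NAND (in2 XOR in3)
At in0=0, in1=1, in2=0, in3=1: circuit gives 0, formula gives 0.
At in0=0, in1=0, in2=0, in3=0: circuit gives 1, formula gives 1.
Agrees on all 16 inputs.

Yes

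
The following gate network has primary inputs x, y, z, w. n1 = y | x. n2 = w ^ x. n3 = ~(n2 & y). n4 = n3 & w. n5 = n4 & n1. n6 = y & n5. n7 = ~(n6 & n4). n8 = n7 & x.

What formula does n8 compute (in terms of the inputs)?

(~((y & (((~((w ^ x) & y)) & w) & (y | x))) & ((~((w ^ x) & y)) & w))) & x

n1 = y | x
n2 = w ^ x
n3 = ~(n2 & y) = ~((w ^ x) & y)
n4 = n3 & w = (~((w ^ x) & y)) & w
n5 = n4 & n1 = ((~((w ^ x) & y)) & w) & (y | x)
n6 = y & n5 = y & (((~((w ^ x) & y)) & w) & (y | x))
n7 = ~(n6 & n4) = ~((y & (((~((w ^ x) & y)) & w) & (y | x))) & ((~((w ^ x) & y)) & w))
n8 = n7 & x = (~((y & (((~((w ^ x) & y)) & w) & (y | x))) & ((~((w ^ x) & y)) & w))) & x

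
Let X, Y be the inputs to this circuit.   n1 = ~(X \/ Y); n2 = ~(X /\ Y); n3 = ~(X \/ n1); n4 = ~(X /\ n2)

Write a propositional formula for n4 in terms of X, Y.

~(X /\ (~(X /\ Y)))

n2 = ~(X /\ Y)
n4 = ~(X /\ n2) = ~(X /\ (~(X /\ Y)))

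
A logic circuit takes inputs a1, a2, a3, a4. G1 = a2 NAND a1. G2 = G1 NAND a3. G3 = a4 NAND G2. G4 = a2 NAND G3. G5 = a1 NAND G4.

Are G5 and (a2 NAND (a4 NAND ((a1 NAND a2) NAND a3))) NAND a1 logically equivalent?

Yes

G1 = a2 NAND a1
G2 = G1 NAND a3 = (a2 NAND a1) NAND a3
G3 = a4 NAND G2 = a4 NAND ((a2 NAND a1) NAND a3)
G4 = a2 NAND G3 = a2 NAND (a4 NAND ((a2 NAND a1) NAND a3))
G5 = a1 NAND G4 = a1 NAND (a2 NAND (a4 NAND ((a2 NAND a1) NAND a3)))
At a1=1, a2=0, a3=0, a4=0: circuit gives 0, formula gives 0.
At a1=0, a2=0, a3=0, a4=0: circuit gives 1, formula gives 1.
Agrees on all 16 inputs.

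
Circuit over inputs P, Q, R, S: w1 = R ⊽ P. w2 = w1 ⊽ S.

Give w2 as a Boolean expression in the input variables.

w1 = R ⊽ P
w2 = w1 ⊽ S = (R ⊽ P) ⊽ S

(R ⊽ P) ⊽ S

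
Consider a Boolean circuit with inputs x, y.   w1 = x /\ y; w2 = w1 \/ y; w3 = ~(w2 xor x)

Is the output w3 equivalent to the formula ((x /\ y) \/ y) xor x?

w1 = x /\ y
w2 = w1 \/ y = (x /\ y) \/ y
w3 = ~(w2 xor x) = ~(((x /\ y) \/ y) xor x)
At x=0, y=0: circuit gives 1, formula gives 0.

No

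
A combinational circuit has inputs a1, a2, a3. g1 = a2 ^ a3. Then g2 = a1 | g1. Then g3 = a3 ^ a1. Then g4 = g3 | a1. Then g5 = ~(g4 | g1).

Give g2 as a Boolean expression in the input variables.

g1 = a2 ^ a3
g2 = a1 | g1 = a1 | (a2 ^ a3)

a1 | (a2 ^ a3)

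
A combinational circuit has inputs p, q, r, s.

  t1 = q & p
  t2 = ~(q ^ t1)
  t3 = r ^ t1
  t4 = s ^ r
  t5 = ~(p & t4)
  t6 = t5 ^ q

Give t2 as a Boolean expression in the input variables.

t1 = q & p
t2 = ~(q ^ t1) = ~(q ^ (q & p))

~(q ^ (q & p))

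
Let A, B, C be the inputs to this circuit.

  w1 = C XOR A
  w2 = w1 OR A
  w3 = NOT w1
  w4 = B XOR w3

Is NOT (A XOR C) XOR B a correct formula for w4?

w1 = C XOR A
w3 = NOT w1 = NOT (C XOR A)
w4 = B XOR w3 = B XOR NOT (C XOR A)
At A=0, B=0, C=1: circuit gives 0, formula gives 0.
At A=0, B=0, C=0: circuit gives 1, formula gives 1.
Agrees on all 8 inputs.

Yes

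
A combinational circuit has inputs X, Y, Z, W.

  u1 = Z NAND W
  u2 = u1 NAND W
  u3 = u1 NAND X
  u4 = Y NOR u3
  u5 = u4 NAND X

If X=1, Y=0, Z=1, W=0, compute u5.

u1 = 1 NAND 0 = 1
u3 = 1 NAND 1 = 0
u4 = 0 NOR 0 = 1
u5 = 1 NAND 1 = 0

0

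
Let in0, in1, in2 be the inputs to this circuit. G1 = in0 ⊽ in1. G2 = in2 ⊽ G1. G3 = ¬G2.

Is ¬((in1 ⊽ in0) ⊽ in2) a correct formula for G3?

Yes

G1 = in0 ⊽ in1
G2 = in2 ⊽ G1 = in2 ⊽ (in0 ⊽ in1)
G3 = ¬G2 = ¬(in2 ⊽ (in0 ⊽ in1))
At in0=0, in1=1, in2=0: circuit gives 0, formula gives 0.
At in0=0, in1=0, in2=0: circuit gives 1, formula gives 1.
Agrees on all 8 inputs.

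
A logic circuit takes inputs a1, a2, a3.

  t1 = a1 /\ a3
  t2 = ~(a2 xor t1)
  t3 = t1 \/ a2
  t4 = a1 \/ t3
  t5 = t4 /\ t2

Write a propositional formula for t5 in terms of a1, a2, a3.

t1 = a1 /\ a3
t2 = ~(a2 xor t1) = ~(a2 xor (a1 /\ a3))
t3 = t1 \/ a2 = (a1 /\ a3) \/ a2
t4 = a1 \/ t3 = a1 \/ ((a1 /\ a3) \/ a2)
t5 = t4 /\ t2 = (a1 \/ ((a1 /\ a3) \/ a2)) /\ (~(a2 xor (a1 /\ a3)))

(a1 \/ ((a1 /\ a3) \/ a2)) /\ (~(a2 xor (a1 /\ a3)))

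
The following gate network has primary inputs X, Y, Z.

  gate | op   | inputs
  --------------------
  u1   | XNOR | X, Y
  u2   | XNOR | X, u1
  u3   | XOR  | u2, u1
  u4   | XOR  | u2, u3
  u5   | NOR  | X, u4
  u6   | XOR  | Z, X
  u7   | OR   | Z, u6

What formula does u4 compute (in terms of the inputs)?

(X XNOR (X XNOR Y)) XOR ((X XNOR (X XNOR Y)) XOR (X XNOR Y))

u1 = X XNOR Y
u2 = X XNOR u1 = X XNOR (X XNOR Y)
u3 = u2 XOR u1 = (X XNOR (X XNOR Y)) XOR (X XNOR Y)
u4 = u2 XOR u3 = (X XNOR (X XNOR Y)) XOR ((X XNOR (X XNOR Y)) XOR (X XNOR Y))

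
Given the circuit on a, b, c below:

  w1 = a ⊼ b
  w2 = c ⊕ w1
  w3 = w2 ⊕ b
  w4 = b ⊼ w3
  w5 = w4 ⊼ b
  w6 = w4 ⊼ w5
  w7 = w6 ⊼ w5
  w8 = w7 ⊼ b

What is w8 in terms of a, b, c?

w1 = a ⊼ b
w2 = c ⊕ w1 = c ⊕ (a ⊼ b)
w3 = w2 ⊕ b = (c ⊕ (a ⊼ b)) ⊕ b
w4 = b ⊼ w3 = b ⊼ ((c ⊕ (a ⊼ b)) ⊕ b)
w5 = w4 ⊼ b = (b ⊼ ((c ⊕ (a ⊼ b)) ⊕ b)) ⊼ b
w6 = w4 ⊼ w5 = (b ⊼ ((c ⊕ (a ⊼ b)) ⊕ b)) ⊼ ((b ⊼ ((c ⊕ (a ⊼ b)) ⊕ b)) ⊼ b)
w7 = w6 ⊼ w5 = ((b ⊼ ((c ⊕ (a ⊼ b)) ⊕ b)) ⊼ ((b ⊼ ((c ⊕ (a ⊼ b)) ⊕ b)) ⊼ b)) ⊼ ((b ⊼ ((c ⊕ (a ⊼ b)) ⊕ b)) ⊼ b)
w8 = w7 ⊼ b = (((b ⊼ ((c ⊕ (a ⊼ b)) ⊕ b)) ⊼ ((b ⊼ ((c ⊕ (a ⊼ b)) ⊕ b)) ⊼ b)) ⊼ ((b ⊼ ((c ⊕ (a ⊼ b)) ⊕ b)) ⊼ b)) ⊼ b

(((b ⊼ ((c ⊕ (a ⊼ b)) ⊕ b)) ⊼ ((b ⊼ ((c ⊕ (a ⊼ b)) ⊕ b)) ⊼ b)) ⊼ ((b ⊼ ((c ⊕ (a ⊼ b)) ⊕ b)) ⊼ b)) ⊼ b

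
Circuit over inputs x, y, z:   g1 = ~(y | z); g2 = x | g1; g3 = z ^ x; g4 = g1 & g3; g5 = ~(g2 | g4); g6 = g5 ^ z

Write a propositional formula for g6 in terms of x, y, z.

(~((x | (~(y | z))) | ((~(y | z)) & (z ^ x)))) ^ z

g1 = ~(y | z)
g2 = x | g1 = x | (~(y | z))
g3 = z ^ x
g4 = g1 & g3 = (~(y | z)) & (z ^ x)
g5 = ~(g2 | g4) = ~((x | (~(y | z))) | ((~(y | z)) & (z ^ x)))
g6 = g5 ^ z = (~((x | (~(y | z))) | ((~(y | z)) & (z ^ x)))) ^ z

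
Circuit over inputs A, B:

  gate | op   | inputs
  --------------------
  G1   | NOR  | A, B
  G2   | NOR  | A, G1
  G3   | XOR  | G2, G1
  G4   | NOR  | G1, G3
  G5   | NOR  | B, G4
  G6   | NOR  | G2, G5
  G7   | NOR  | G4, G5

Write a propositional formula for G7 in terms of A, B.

((A NOR B) NOR ((A NOR (A NOR B)) XOR (A NOR B))) NOR (B NOR ((A NOR B) NOR ((A NOR (A NOR B)) XOR (A NOR B))))

G1 = A NOR B
G2 = A NOR G1 = A NOR (A NOR B)
G3 = G2 XOR G1 = (A NOR (A NOR B)) XOR (A NOR B)
G4 = G1 NOR G3 = (A NOR B) NOR ((A NOR (A NOR B)) XOR (A NOR B))
G5 = B NOR G4 = B NOR ((A NOR B) NOR ((A NOR (A NOR B)) XOR (A NOR B)))
G7 = G4 NOR G5 = ((A NOR B) NOR ((A NOR (A NOR B)) XOR (A NOR B))) NOR (B NOR ((A NOR B) NOR ((A NOR (A NOR B)) XOR (A NOR B))))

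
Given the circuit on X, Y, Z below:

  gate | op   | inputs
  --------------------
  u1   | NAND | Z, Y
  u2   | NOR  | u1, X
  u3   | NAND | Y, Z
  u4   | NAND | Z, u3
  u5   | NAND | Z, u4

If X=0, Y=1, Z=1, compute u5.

0

u3 = 1 NAND 1 = 0
u4 = 1 NAND 0 = 1
u5 = 1 NAND 1 = 0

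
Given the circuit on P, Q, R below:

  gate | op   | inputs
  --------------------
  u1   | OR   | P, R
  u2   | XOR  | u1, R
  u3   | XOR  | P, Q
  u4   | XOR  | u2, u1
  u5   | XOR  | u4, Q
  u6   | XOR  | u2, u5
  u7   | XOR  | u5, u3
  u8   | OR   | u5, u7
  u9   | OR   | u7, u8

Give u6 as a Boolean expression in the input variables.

u1 = P OR R
u2 = u1 XOR R = (P OR R) XOR R
u4 = u2 XOR u1 = ((P OR R) XOR R) XOR (P OR R)
u5 = u4 XOR Q = (((P OR R) XOR R) XOR (P OR R)) XOR Q
u6 = u2 XOR u5 = ((P OR R) XOR R) XOR ((((P OR R) XOR R) XOR (P OR R)) XOR Q)

((P OR R) XOR R) XOR ((((P OR R) XOR R) XOR (P OR R)) XOR Q)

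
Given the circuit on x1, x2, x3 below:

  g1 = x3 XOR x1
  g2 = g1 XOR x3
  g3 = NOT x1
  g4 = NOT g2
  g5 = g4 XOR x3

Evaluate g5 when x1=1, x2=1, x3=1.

g1 = 1 XOR 1 = 0
g2 = 0 XOR 1 = 1
g4 = NOT 1 = 0
g5 = 0 XOR 1 = 1

1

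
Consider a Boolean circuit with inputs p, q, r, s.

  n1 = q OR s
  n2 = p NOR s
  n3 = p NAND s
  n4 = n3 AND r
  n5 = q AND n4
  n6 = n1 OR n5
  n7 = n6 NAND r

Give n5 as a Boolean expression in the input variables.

q AND ((p NAND s) AND r)

n3 = p NAND s
n4 = n3 AND r = (p NAND s) AND r
n5 = q AND n4 = q AND ((p NAND s) AND r)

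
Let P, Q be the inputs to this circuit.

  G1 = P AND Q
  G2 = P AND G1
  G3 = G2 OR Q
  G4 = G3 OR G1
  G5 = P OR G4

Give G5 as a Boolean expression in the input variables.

G1 = P AND Q
G2 = P AND G1 = P AND (P AND Q)
G3 = G2 OR Q = (P AND (P AND Q)) OR Q
G4 = G3 OR G1 = ((P AND (P AND Q)) OR Q) OR (P AND Q)
G5 = P OR G4 = P OR (((P AND (P AND Q)) OR Q) OR (P AND Q))

P OR (((P AND (P AND Q)) OR Q) OR (P AND Q))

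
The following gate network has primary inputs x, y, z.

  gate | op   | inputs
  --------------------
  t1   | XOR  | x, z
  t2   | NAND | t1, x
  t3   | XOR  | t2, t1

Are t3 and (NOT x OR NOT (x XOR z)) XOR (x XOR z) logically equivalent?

Yes

t1 = x XOR z
t2 = t1 NAND x = (x XOR z) NAND x
t3 = t2 XOR t1 = ((x XOR z) NAND x) XOR (x XOR z)
At x=0, y=0, z=1: circuit gives 0, formula gives 0.
At x=0, y=0, z=0: circuit gives 1, formula gives 1.
Agrees on all 8 inputs.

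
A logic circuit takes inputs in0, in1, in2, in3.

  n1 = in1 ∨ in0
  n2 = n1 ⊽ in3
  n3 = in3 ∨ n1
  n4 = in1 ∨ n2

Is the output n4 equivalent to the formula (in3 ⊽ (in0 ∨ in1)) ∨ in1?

n1 = in1 ∨ in0
n2 = n1 ⊽ in3 = (in1 ∨ in0) ⊽ in3
n4 = in1 ∨ n2 = in1 ∨ ((in1 ∨ in0) ⊽ in3)
At in0=0, in1=0, in2=0, in3=1: circuit gives 0, formula gives 0.
At in0=0, in1=0, in2=0, in3=0: circuit gives 1, formula gives 1.
Agrees on all 16 inputs.

Yes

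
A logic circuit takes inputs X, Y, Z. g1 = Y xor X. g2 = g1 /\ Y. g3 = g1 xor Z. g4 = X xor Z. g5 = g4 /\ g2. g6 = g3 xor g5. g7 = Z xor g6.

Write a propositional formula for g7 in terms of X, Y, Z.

Z xor (((Y xor X) xor Z) xor ((X xor Z) /\ ((Y xor X) /\ Y)))

g1 = Y xor X
g2 = g1 /\ Y = (Y xor X) /\ Y
g3 = g1 xor Z = (Y xor X) xor Z
g4 = X xor Z
g5 = g4 /\ g2 = (X xor Z) /\ ((Y xor X) /\ Y)
g6 = g3 xor g5 = ((Y xor X) xor Z) xor ((X xor Z) /\ ((Y xor X) /\ Y))
g7 = Z xor g6 = Z xor (((Y xor X) xor Z) xor ((X xor Z) /\ ((Y xor X) /\ Y)))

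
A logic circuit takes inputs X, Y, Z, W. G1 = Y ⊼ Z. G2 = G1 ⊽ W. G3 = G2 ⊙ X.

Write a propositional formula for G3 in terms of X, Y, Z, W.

((Y ⊼ Z) ⊽ W) ⊙ X

G1 = Y ⊼ Z
G2 = G1 ⊽ W = (Y ⊼ Z) ⊽ W
G3 = G2 ⊙ X = ((Y ⊼ Z) ⊽ W) ⊙ X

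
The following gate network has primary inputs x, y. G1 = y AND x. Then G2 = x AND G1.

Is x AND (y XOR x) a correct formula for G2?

No

G1 = y AND x
G2 = x AND G1 = x AND (y AND x)
At x=1, y=0: circuit gives 0, formula gives 1.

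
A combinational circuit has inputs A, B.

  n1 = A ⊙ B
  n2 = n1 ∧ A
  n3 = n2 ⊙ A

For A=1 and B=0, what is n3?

n1 = 1 ⊙ 0 = 0
n2 = 0 ∧ 1 = 0
n3 = 0 ⊙ 1 = 0

0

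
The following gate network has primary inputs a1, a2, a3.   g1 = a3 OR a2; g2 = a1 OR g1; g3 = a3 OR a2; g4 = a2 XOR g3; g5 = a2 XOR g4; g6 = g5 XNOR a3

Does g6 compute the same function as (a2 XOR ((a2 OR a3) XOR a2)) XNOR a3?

g3 = a3 OR a2
g4 = a2 XOR g3 = a2 XOR (a3 OR a2)
g5 = a2 XOR g4 = a2 XOR (a2 XOR (a3 OR a2))
g6 = g5 XNOR a3 = (a2 XOR (a2 XOR (a3 OR a2))) XNOR a3
At a1=0, a2=1, a3=0: circuit gives 0, formula gives 0.
At a1=0, a2=0, a3=0: circuit gives 1, formula gives 1.
Agrees on all 8 inputs.

Yes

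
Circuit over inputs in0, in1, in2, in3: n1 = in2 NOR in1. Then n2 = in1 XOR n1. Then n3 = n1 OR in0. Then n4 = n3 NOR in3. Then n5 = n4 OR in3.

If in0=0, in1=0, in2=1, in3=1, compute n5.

n1 = 1 NOR 0 = 0
n3 = 0 OR 0 = 0
n4 = 0 NOR 1 = 0
n5 = 0 OR 1 = 1

1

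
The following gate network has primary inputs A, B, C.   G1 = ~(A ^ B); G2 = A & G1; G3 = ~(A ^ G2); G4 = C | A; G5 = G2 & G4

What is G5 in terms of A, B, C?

(A & (~(A ^ B))) & (C | A)

G1 = ~(A ^ B)
G2 = A & G1 = A & (~(A ^ B))
G4 = C | A
G5 = G2 & G4 = (A & (~(A ^ B))) & (C | A)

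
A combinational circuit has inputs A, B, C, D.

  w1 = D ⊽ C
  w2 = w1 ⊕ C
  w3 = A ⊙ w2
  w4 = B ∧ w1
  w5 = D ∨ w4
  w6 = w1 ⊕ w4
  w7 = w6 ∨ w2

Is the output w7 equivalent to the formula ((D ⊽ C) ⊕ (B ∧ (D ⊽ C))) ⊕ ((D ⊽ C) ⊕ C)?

w1 = D ⊽ C
w2 = w1 ⊕ C = (D ⊽ C) ⊕ C
w4 = B ∧ w1 = B ∧ (D ⊽ C)
w6 = w1 ⊕ w4 = (D ⊽ C) ⊕ (B ∧ (D ⊽ C))
w7 = w6 ∨ w2 = ((D ⊽ C) ⊕ (B ∧ (D ⊽ C))) ∨ ((D ⊽ C) ⊕ C)
At A=0, B=0, C=0, D=0: circuit gives 1, formula gives 0.

No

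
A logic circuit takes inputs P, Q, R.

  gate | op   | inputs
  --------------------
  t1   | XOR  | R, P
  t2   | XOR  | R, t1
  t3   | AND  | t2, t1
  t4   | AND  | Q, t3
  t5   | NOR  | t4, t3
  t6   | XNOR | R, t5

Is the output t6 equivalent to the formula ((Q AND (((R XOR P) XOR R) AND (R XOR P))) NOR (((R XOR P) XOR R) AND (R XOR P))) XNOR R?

t1 = R XOR P
t2 = R XOR t1 = R XOR (R XOR P)
t3 = t2 AND t1 = (R XOR (R XOR P)) AND (R XOR P)
t4 = Q AND t3 = Q AND ((R XOR (R XOR P)) AND (R XOR P))
t5 = t4 NOR t3 = (Q AND ((R XOR (R XOR P)) AND (R XOR P))) NOR ((R XOR (R XOR P)) AND (R XOR P))
t6 = R XNOR t5 = R XNOR ((Q AND ((R XOR (R XOR P)) AND (R XOR P))) NOR ((R XOR (R XOR P)) AND (R XOR P)))
At P=0, Q=0, R=0: circuit gives 0, formula gives 0.
At P=0, Q=0, R=1: circuit gives 1, formula gives 1.
Agrees on all 8 inputs.

Yes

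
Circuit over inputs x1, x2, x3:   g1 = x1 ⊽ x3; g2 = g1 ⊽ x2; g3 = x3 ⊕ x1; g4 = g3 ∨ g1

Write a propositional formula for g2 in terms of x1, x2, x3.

(x1 ⊽ x3) ⊽ x2

g1 = x1 ⊽ x3
g2 = g1 ⊽ x2 = (x1 ⊽ x3) ⊽ x2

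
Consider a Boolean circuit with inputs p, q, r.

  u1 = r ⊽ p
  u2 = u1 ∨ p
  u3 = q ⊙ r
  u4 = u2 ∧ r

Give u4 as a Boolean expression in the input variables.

((r ⊽ p) ∨ p) ∧ r

u1 = r ⊽ p
u2 = u1 ∨ p = (r ⊽ p) ∨ p
u4 = u2 ∧ r = ((r ⊽ p) ∨ p) ∧ r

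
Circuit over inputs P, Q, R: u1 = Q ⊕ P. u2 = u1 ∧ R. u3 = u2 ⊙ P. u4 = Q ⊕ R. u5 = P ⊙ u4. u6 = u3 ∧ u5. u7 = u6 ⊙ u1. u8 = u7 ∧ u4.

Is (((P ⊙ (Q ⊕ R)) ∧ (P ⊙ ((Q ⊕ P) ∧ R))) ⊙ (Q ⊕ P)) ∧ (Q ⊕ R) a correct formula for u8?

u1 = Q ⊕ P
u2 = u1 ∧ R = (Q ⊕ P) ∧ R
u3 = u2 ⊙ P = ((Q ⊕ P) ∧ R) ⊙ P
u4 = Q ⊕ R
u5 = P ⊙ u4 = P ⊙ (Q ⊕ R)
u6 = u3 ∧ u5 = (((Q ⊕ P) ∧ R) ⊙ P) ∧ (P ⊙ (Q ⊕ R))
u7 = u6 ⊙ u1 = ((((Q ⊕ P) ∧ R) ⊙ P) ∧ (P ⊙ (Q ⊕ R))) ⊙ (Q ⊕ P)
u8 = u7 ∧ u4 = (((((Q ⊕ P) ∧ R) ⊙ P) ∧ (P ⊙ (Q ⊕ R))) ⊙ (Q ⊕ P)) ∧ (Q ⊕ R)
At P=0, Q=0, R=0: circuit gives 0, formula gives 0.
At P=0, Q=0, R=1: circuit gives 1, formula gives 1.
Agrees on all 8 inputs.

Yes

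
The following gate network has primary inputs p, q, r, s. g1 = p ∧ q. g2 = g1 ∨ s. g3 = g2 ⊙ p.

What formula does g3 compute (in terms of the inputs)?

g1 = p ∧ q
g2 = g1 ∨ s = (p ∧ q) ∨ s
g3 = g2 ⊙ p = ((p ∧ q) ∨ s) ⊙ p

((p ∧ q) ∨ s) ⊙ p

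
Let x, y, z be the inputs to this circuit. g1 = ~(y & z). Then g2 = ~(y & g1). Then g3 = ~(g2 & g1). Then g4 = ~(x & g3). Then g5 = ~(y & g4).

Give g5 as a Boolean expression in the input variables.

g1 = ~(y & z)
g2 = ~(y & g1) = ~(y & (~(y & z)))
g3 = ~(g2 & g1) = ~((~(y & (~(y & z)))) & (~(y & z)))
g4 = ~(x & g3) = ~(x & (~((~(y & (~(y & z)))) & (~(y & z)))))
g5 = ~(y & g4) = ~(y & (~(x & (~((~(y & (~(y & z)))) & (~(y & z)))))))

~(y & (~(x & (~((~(y & (~(y & z)))) & (~(y & z)))))))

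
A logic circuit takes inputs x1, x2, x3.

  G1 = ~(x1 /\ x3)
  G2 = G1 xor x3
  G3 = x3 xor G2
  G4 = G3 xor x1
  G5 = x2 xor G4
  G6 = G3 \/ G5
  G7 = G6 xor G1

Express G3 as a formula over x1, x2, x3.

x3 xor ((~(x1 /\ x3)) xor x3)

G1 = ~(x1 /\ x3)
G2 = G1 xor x3 = (~(x1 /\ x3)) xor x3
G3 = x3 xor G2 = x3 xor ((~(x1 /\ x3)) xor x3)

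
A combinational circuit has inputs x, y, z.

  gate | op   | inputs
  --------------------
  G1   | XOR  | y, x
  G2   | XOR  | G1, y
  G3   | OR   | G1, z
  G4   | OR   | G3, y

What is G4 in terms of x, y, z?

G1 = y XOR x
G3 = G1 OR z = (y XOR x) OR z
G4 = G3 OR y = ((y XOR x) OR z) OR y

((y XOR x) OR z) OR y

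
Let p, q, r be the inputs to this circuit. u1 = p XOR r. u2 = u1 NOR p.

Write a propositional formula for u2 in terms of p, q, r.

(p XOR r) NOR p

u1 = p XOR r
u2 = u1 NOR p = (p XOR r) NOR p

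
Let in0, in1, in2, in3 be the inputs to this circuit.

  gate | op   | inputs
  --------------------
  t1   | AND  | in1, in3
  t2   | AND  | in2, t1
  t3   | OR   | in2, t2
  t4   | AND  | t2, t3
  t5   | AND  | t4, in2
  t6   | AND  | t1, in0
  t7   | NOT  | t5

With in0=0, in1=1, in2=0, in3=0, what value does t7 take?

t1 = 1 AND 0 = 0
t2 = 0 AND 0 = 0
t3 = 0 OR 0 = 0
t4 = 0 AND 0 = 0
t5 = 0 AND 0 = 0
t7 = NOT 0 = 1

1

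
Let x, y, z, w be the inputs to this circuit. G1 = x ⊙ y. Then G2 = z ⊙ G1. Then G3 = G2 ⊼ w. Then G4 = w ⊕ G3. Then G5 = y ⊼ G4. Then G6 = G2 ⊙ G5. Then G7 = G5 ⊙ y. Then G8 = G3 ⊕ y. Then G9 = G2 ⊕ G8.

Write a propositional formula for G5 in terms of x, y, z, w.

G1 = x ⊙ y
G2 = z ⊙ G1 = z ⊙ (x ⊙ y)
G3 = G2 ⊼ w = (z ⊙ (x ⊙ y)) ⊼ w
G4 = w ⊕ G3 = w ⊕ ((z ⊙ (x ⊙ y)) ⊼ w)
G5 = y ⊼ G4 = y ⊼ (w ⊕ ((z ⊙ (x ⊙ y)) ⊼ w))

y ⊼ (w ⊕ ((z ⊙ (x ⊙ y)) ⊼ w))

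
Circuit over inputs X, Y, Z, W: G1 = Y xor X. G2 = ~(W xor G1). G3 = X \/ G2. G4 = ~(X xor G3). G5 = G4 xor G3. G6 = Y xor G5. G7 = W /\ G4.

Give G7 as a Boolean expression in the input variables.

W /\ (~(X xor (X \/ (~(W xor (Y xor X))))))

G1 = Y xor X
G2 = ~(W xor G1) = ~(W xor (Y xor X))
G3 = X \/ G2 = X \/ (~(W xor (Y xor X)))
G4 = ~(X xor G3) = ~(X xor (X \/ (~(W xor (Y xor X)))))
G7 = W /\ G4 = W /\ (~(X xor (X \/ (~(W xor (Y xor X))))))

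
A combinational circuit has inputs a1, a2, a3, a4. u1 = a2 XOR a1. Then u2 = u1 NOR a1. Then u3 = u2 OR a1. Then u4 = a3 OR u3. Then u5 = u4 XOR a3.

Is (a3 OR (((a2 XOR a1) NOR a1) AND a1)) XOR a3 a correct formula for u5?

No

u1 = a2 XOR a1
u2 = u1 NOR a1 = (a2 XOR a1) NOR a1
u3 = u2 OR a1 = ((a2 XOR a1) NOR a1) OR a1
u4 = a3 OR u3 = a3 OR (((a2 XOR a1) NOR a1) OR a1)
u5 = u4 XOR a3 = (a3 OR (((a2 XOR a1) NOR a1) OR a1)) XOR a3
At a1=0, a2=0, a3=0, a4=0: circuit gives 1, formula gives 0.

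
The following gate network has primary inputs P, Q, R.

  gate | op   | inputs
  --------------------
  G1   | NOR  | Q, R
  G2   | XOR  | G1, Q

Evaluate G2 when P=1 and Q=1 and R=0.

1

G1 = 1 NOR 0 = 0
G2 = 0 XOR 1 = 1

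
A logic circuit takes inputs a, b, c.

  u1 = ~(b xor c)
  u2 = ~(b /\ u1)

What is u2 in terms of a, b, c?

u1 = ~(b xor c)
u2 = ~(b /\ u1) = ~(b /\ (~(b xor c)))

~(b /\ (~(b xor c)))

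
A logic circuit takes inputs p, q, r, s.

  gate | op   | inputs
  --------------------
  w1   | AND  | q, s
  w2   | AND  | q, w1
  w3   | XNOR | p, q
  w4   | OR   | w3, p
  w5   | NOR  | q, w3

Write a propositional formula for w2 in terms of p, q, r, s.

q AND (q AND s)

w1 = q AND s
w2 = q AND w1 = q AND (q AND s)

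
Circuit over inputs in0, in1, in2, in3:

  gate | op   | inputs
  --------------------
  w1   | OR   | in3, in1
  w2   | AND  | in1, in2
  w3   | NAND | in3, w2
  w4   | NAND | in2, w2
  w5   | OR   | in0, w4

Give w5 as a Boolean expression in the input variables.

in0 OR (in2 NAND (in1 AND in2))

w2 = in1 AND in2
w4 = in2 NAND w2 = in2 NAND (in1 AND in2)
w5 = in0 OR w4 = in0 OR (in2 NAND (in1 AND in2))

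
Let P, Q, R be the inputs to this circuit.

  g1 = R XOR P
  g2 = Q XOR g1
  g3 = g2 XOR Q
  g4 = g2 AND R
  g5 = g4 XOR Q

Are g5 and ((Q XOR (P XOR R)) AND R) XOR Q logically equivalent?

g1 = R XOR P
g2 = Q XOR g1 = Q XOR (R XOR P)
g4 = g2 AND R = (Q XOR (R XOR P)) AND R
g5 = g4 XOR Q = ((Q XOR (R XOR P)) AND R) XOR Q
At P=0, Q=0, R=0: circuit gives 0, formula gives 0.
At P=0, Q=0, R=1: circuit gives 1, formula gives 1.
Agrees on all 8 inputs.

Yes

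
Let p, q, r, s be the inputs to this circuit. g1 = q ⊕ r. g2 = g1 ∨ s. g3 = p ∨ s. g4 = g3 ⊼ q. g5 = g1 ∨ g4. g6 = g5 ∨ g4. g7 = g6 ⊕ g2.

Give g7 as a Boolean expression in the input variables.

(((q ⊕ r) ∨ ((p ∨ s) ⊼ q)) ∨ ((p ∨ s) ⊼ q)) ⊕ ((q ⊕ r) ∨ s)

g1 = q ⊕ r
g2 = g1 ∨ s = (q ⊕ r) ∨ s
g3 = p ∨ s
g4 = g3 ⊼ q = (p ∨ s) ⊼ q
g5 = g1 ∨ g4 = (q ⊕ r) ∨ ((p ∨ s) ⊼ q)
g6 = g5 ∨ g4 = ((q ⊕ r) ∨ ((p ∨ s) ⊼ q)) ∨ ((p ∨ s) ⊼ q)
g7 = g6 ⊕ g2 = (((q ⊕ r) ∨ ((p ∨ s) ⊼ q)) ∨ ((p ∨ s) ⊼ q)) ⊕ ((q ⊕ r) ∨ s)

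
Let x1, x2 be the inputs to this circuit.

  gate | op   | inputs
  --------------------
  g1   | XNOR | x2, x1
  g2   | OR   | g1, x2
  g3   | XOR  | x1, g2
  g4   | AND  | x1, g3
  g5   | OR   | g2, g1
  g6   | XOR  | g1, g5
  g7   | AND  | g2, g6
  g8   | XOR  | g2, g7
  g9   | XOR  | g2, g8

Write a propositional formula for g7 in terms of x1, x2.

g1 = x2 XNOR x1
g2 = g1 OR x2 = (x2 XNOR x1) OR x2
g5 = g2 OR g1 = ((x2 XNOR x1) OR x2) OR (x2 XNOR x1)
g6 = g1 XOR g5 = (x2 XNOR x1) XOR (((x2 XNOR x1) OR x2) OR (x2 XNOR x1))
g7 = g2 AND g6 = ((x2 XNOR x1) OR x2) AND ((x2 XNOR x1) XOR (((x2 XNOR x1) OR x2) OR (x2 XNOR x1)))

((x2 XNOR x1) OR x2) AND ((x2 XNOR x1) XOR (((x2 XNOR x1) OR x2) OR (x2 XNOR x1)))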